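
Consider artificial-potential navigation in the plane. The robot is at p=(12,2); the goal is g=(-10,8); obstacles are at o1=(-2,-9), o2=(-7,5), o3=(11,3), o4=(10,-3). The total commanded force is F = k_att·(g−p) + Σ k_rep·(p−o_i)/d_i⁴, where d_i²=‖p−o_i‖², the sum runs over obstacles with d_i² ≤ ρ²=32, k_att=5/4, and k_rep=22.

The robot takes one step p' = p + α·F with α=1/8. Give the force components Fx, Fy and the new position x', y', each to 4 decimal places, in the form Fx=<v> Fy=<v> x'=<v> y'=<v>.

F_att = 5/4·(g−p) = 5/4·(-22,6) = (-27.5000,7.5000)
o1: d²=317 > ρ²=32 → inactive
o2: d²=370 > ρ²=32 → inactive
o3: d²=2 ≤ ρ²=32; F_rep = 22·(1,-1)/2² = (5.5000,-5.5000)
o4: d²=29 ≤ ρ²=32; F_rep = 22·(2,5)/29² = (0.0523,0.1308)
F = F_att + ΣF_rep = (-21.9477,2.1308)
p' = p + 1/8·F = (9.2565,2.2663)

Fx=-21.9477 Fy=2.1308 x'=9.2565 y'=2.2663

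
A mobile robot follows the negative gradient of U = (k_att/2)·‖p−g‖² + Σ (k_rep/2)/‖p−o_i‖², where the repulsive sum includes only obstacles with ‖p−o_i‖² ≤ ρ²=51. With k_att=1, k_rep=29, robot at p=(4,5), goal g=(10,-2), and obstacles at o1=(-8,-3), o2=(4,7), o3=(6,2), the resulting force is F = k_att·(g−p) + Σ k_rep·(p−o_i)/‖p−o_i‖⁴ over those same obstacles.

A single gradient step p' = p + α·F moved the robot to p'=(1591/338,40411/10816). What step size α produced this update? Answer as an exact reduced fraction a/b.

α = 1/8

F_att = 1·(g−p) = 1·(6,-7) = (6.0000,-7.0000)
o1: d²=208 > ρ²=51 → inactive
o2: d²=4 ≤ ρ²=51; F_rep = 29·(0,-2)/4² = (0.0000,-3.6250)
o3: d²=13 ≤ ρ²=51; F_rep = 29·(-2,3)/13² = (-0.3432,0.5148)
F = F_att + ΣF_rep = (5.6568,-10.1102)
Δp = p'−p = (0.7071,-1.2638); α = Δx/Fx = (239/338) / (956/169) = 1/8
check: Δy/Fy = (-13669/10816) / (-13669/1352) = 1/8 ✓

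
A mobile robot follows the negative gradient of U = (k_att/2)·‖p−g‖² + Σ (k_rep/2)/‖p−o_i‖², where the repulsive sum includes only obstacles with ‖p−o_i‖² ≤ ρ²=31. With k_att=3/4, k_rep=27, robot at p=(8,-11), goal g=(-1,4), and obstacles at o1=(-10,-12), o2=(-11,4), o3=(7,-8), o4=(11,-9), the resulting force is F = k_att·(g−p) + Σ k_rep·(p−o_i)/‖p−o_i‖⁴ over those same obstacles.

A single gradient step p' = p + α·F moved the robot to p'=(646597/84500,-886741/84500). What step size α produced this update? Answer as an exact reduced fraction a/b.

F_att = 3/4·(g−p) = 3/4·(-9,15) = (-6.7500,11.2500)
o1: d²=325 > ρ²=31 → inactive
o2: d²=586 > ρ²=31 → inactive
o3: d²=10 ≤ ρ²=31; F_rep = 27·(1,-3)/10² = (0.2700,-0.8100)
o4: d²=13 ≤ ρ²=31; F_rep = 27·(-3,-2)/13² = (-0.4793,-0.3195)
F = F_att + ΣF_rep = (-6.9593,10.1205)
Δp = p'−p = (-0.3480,0.5060); α = Δx/Fx = (-29403/84500) / (-29403/4225) = 1/20
check: Δy/Fy = (42759/84500) / (42759/4225) = 1/20 ✓

α = 1/20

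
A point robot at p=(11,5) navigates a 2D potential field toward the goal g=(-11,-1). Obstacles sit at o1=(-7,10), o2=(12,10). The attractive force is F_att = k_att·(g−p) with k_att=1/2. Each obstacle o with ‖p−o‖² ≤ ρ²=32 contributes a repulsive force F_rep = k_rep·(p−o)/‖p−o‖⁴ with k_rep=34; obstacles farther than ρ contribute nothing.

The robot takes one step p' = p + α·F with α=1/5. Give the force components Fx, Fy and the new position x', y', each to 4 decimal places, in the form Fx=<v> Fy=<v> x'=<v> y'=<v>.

Fx=-11.0503 Fy=-3.2515 x'=8.7899 y'=4.3497

F_att = 1/2·(g−p) = 1/2·(-22,-6) = (-11.0000,-3.0000)
o1: d²=349 > ρ²=32 → inactive
o2: d²=26 ≤ ρ²=32; F_rep = 34·(-1,-5)/26² = (-0.0503,-0.2515)
F = F_att + ΣF_rep = (-11.0503,-3.2515)
p' = p + 1/5·F = (8.7899,4.3497)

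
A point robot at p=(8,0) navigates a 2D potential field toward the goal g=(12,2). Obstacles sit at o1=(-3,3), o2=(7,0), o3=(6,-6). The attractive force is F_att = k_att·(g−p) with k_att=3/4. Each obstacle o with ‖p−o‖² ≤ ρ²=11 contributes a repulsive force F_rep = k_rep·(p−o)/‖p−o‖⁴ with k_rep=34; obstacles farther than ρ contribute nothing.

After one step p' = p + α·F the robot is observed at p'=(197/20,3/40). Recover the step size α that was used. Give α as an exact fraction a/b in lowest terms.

F_att = 3/4·(g−p) = 3/4·(4,2) = (3.0000,1.5000)
o1: d²=130 > ρ²=11 → inactive
o2: d²=1 ≤ ρ²=11; F_rep = 34·(1,0)/1² = (34.0000,0.0000)
o3: d²=40 > ρ²=11 → inactive
F = F_att + ΣF_rep = (37.0000,1.5000)
Δp = p'−p = (1.8500,0.0750); α = Δx/Fx = (37/20) / (37) = 1/20
check: Δy/Fy = (3/40) / (3/2) = 1/20 ✓

α = 1/20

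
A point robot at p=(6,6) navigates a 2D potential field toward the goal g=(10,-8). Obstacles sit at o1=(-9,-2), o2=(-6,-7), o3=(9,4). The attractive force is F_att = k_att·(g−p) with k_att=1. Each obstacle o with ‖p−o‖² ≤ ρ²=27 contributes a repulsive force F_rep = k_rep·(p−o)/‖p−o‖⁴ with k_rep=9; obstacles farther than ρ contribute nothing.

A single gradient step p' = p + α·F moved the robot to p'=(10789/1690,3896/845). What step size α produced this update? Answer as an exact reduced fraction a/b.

F_att = 1·(g−p) = 1·(4,-14) = (4.0000,-14.0000)
o1: d²=289 > ρ²=27 → inactive
o2: d²=313 > ρ²=27 → inactive
o3: d²=13 ≤ ρ²=27; F_rep = 9·(-3,2)/13² = (-0.1598,0.1065)
F = F_att + ΣF_rep = (3.8402,-13.8935)
Δp = p'−p = (0.3840,-1.3893); α = Δx/Fx = (649/1690) / (649/169) = 1/10
check: Δy/Fy = (-1174/845) / (-2348/169) = 1/10 ✓

α = 1/10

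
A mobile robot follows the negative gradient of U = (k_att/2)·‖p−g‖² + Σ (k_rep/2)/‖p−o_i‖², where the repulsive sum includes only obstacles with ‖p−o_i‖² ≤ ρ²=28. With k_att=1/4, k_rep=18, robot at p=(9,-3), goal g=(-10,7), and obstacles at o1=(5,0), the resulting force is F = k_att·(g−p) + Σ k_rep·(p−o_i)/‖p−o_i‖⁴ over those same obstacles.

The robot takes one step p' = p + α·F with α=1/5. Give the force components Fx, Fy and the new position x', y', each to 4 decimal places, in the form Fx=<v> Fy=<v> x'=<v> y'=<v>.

F_att = 1/4·(g−p) = 1/4·(-19,10) = (-4.7500,2.5000)
o1: d²=25 ≤ ρ²=28; F_rep = 18·(4,-3)/25² = (0.1152,-0.0864)
F = F_att + ΣF_rep = (-4.6348,2.4136)
p' = p + 1/5·F = (8.0730,-2.5173)

Fx=-4.6348 Fy=2.4136 x'=8.0730 y'=-2.5173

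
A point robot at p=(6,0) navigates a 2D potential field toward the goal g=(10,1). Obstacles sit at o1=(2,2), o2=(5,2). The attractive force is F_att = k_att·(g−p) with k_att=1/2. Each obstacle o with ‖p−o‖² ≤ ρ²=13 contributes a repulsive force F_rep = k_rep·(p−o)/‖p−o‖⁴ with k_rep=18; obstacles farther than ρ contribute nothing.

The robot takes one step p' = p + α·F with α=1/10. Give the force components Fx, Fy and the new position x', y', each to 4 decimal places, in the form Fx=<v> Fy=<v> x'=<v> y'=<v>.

F_att = 1/2·(g−p) = 1/2·(4,1) = (2.0000,0.5000)
o1: d²=20 > ρ²=13 → inactive
o2: d²=5 ≤ ρ²=13; F_rep = 18·(1,-2)/5² = (0.7200,-1.4400)
F = F_att + ΣF_rep = (2.7200,-0.9400)
p' = p + 1/10·F = (6.2720,-0.0940)

Fx=2.7200 Fy=-0.9400 x'=6.2720 y'=-0.0940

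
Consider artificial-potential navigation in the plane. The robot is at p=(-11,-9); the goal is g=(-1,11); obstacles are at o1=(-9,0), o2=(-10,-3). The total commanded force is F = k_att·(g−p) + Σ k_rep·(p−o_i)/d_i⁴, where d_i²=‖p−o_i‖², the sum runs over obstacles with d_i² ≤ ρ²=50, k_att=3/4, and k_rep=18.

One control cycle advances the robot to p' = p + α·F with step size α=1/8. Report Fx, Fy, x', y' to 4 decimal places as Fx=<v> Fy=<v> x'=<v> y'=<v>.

Fx=7.4869 Fy=14.9211 x'=-10.0641 y'=-7.1349

F_att = 3/4·(g−p) = 3/4·(10,20) = (7.5000,15.0000)
o1: d²=85 > ρ²=50 → inactive
o2: d²=37 ≤ ρ²=50; F_rep = 18·(-1,-6)/37² = (-0.0131,-0.0789)
F = F_att + ΣF_rep = (7.4869,14.9211)
p' = p + 1/8·F = (-10.0641,-7.1349)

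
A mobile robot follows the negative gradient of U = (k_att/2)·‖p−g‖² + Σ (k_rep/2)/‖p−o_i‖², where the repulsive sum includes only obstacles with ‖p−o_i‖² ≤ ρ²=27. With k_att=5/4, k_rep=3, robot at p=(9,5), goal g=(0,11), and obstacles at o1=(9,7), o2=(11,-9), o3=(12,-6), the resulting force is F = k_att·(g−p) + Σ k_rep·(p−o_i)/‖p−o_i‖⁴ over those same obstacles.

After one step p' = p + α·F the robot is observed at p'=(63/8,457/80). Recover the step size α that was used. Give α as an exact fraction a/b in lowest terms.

F_att = 5/4·(g−p) = 5/4·(-9,6) = (-11.2500,7.5000)
o1: d²=4 ≤ ρ²=27; F_rep = 3·(0,-2)/4² = (0.0000,-0.3750)
o2: d²=200 > ρ²=27 → inactive
o3: d²=130 > ρ²=27 → inactive
F = F_att + ΣF_rep = (-11.2500,7.1250)
Δp = p'−p = (-1.1250,0.7125); α = Δx/Fx = (-9/8) / (-45/4) = 1/10
check: Δy/Fy = (57/80) / (57/8) = 1/10 ✓

α = 1/10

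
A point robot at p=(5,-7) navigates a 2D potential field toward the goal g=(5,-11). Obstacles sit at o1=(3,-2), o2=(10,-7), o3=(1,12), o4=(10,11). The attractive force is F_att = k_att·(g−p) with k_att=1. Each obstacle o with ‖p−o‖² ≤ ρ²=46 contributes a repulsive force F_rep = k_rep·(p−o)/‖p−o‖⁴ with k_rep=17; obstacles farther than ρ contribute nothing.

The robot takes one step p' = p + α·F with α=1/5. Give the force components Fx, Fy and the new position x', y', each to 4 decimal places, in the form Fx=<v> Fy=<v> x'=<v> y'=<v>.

F_att = 1·(g−p) = 1·(0,-4) = (0.0000,-4.0000)
o1: d²=29 ≤ ρ²=46; F_rep = 17·(2,-5)/29² = (0.0404,-0.1011)
o2: d²=25 ≤ ρ²=46; F_rep = 17·(-5,0)/25² = (-0.1360,0.0000)
o3: d²=377 > ρ²=46 → inactive
o4: d²=349 > ρ²=46 → inactive
F = F_att + ΣF_rep = (-0.0956,-4.1011)
p' = p + 1/5·F = (4.9809,-7.8202)

Fx=-0.0956 Fy=-4.1011 x'=4.9809 y'=-7.8202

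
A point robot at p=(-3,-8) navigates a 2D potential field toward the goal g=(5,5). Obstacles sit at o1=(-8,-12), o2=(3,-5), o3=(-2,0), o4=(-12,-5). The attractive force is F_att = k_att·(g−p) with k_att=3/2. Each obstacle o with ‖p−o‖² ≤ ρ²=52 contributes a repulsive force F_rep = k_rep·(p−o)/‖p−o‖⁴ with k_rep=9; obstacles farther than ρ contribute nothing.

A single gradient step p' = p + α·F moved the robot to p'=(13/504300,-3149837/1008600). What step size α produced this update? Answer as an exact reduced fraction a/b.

F_att = 3/2·(g−p) = 3/2·(8,13) = (12.0000,19.5000)
o1: d²=41 ≤ ρ²=52; F_rep = 9·(5,4)/41² = (0.0268,0.0214)
o2: d²=45 ≤ ρ²=52; F_rep = 9·(-6,-3)/45² = (-0.0267,-0.0133)
o3: d²=65 > ρ²=52 → inactive
o4: d²=90 > ρ²=52 → inactive
F = F_att + ΣF_rep = (12.0001,19.5081)
Δp = p'−p = (3.0000,4.8770); α = Δx/Fx = (1512913/504300) / (1512913/126075) = 1/4
check: Δy/Fy = (4918963/1008600) / (4918963/252150) = 1/4 ✓

α = 1/4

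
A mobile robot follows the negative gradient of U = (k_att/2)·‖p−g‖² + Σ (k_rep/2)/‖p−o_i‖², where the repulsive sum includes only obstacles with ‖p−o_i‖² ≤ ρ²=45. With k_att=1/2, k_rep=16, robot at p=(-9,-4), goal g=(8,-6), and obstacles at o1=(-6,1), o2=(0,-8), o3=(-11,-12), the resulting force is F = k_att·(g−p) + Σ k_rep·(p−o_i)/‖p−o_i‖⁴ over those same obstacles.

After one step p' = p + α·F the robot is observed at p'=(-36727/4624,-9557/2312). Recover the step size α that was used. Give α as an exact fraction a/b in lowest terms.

α = 1/8

F_att = 1/2·(g−p) = 1/2·(17,-2) = (8.5000,-1.0000)
o1: d²=34 ≤ ρ²=45; F_rep = 16·(-3,-5)/34² = (-0.0415,-0.0692)
o2: d²=97 > ρ²=45 → inactive
o3: d²=68 > ρ²=45 → inactive
F = F_att + ΣF_rep = (8.4585,-1.0692)
Δp = p'−p = (1.0573,-0.1337); α = Δx/Fx = (4889/4624) / (4889/578) = 1/8
check: Δy/Fy = (-309/2312) / (-309/289) = 1/8 ✓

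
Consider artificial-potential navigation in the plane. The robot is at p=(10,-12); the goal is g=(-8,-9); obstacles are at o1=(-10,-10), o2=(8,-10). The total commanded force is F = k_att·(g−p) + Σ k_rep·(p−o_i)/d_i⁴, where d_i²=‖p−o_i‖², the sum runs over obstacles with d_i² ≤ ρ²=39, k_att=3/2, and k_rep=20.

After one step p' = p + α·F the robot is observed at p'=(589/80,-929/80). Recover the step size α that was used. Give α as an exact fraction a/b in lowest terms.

α = 1/10

F_att = 3/2·(g−p) = 3/2·(-18,3) = (-27.0000,4.5000)
o1: d²=404 > ρ²=39 → inactive
o2: d²=8 ≤ ρ²=39; F_rep = 20·(2,-2)/8² = (0.6250,-0.6250)
F = F_att + ΣF_rep = (-26.3750,3.8750)
Δp = p'−p = (-2.6375,0.3875); α = Δx/Fx = (-211/80) / (-211/8) = 1/10
check: Δy/Fy = (31/80) / (31/8) = 1/10 ✓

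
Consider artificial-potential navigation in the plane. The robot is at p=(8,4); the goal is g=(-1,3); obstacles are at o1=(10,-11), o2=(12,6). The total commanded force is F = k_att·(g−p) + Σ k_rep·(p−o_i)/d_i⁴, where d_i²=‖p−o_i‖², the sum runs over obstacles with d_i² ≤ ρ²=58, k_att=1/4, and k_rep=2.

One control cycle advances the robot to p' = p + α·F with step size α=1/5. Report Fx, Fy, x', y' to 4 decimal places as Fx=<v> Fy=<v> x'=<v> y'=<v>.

Fx=-2.2700 Fy=-0.2600 x'=7.5460 y'=3.9480

F_att = 1/4·(g−p) = 1/4·(-9,-1) = (-2.2500,-0.2500)
o1: d²=229 > ρ²=58 → inactive
o2: d²=20 ≤ ρ²=58; F_rep = 2·(-4,-2)/20² = (-0.0200,-0.0100)
F = F_att + ΣF_rep = (-2.2700,-0.2600)
p' = p + 1/5·F = (7.5460,3.9480)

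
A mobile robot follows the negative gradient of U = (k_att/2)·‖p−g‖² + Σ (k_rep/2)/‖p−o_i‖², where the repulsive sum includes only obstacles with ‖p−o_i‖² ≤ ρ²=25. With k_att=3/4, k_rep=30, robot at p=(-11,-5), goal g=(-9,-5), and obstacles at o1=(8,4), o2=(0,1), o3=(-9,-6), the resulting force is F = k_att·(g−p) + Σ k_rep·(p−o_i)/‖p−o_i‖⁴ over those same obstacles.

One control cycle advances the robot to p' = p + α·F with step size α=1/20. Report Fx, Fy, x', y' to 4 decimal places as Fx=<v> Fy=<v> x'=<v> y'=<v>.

F_att = 3/4·(g−p) = 3/4·(2,0) = (1.5000,0.0000)
o1: d²=442 > ρ²=25 → inactive
o2: d²=157 > ρ²=25 → inactive
o3: d²=5 ≤ ρ²=25; F_rep = 30·(-2,1)/5² = (-2.4000,1.2000)
F = F_att + ΣF_rep = (-0.9000,1.2000)
p' = p + 1/20·F = (-11.0450,-4.9400)

Fx=-0.9000 Fy=1.2000 x'=-11.0450 y'=-4.9400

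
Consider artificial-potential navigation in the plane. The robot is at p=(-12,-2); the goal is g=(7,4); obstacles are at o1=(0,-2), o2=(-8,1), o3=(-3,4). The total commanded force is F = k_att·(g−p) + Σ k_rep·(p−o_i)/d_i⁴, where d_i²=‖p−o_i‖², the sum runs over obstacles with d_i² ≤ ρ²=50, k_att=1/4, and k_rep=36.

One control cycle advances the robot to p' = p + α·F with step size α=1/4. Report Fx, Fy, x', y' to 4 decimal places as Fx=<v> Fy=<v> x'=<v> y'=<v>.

Fx=4.5196 Fy=1.3272 x'=-10.8701 y'=-1.6682

F_att = 1/4·(g−p) = 1/4·(19,6) = (4.7500,1.5000)
o1: d²=144 > ρ²=50 → inactive
o2: d²=25 ≤ ρ²=50; F_rep = 36·(-4,-3)/25² = (-0.2304,-0.1728)
o3: d²=117 > ρ²=50 → inactive
F = F_att + ΣF_rep = (4.5196,1.3272)
p' = p + 1/4·F = (-10.8701,-1.6682)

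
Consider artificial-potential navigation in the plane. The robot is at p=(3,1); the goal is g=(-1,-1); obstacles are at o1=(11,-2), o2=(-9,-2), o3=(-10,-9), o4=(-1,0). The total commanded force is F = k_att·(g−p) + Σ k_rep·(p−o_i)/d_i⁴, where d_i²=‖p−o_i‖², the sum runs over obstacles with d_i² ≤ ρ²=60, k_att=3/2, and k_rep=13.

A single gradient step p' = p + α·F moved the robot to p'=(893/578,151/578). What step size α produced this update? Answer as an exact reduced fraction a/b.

α = 1/4

F_att = 3/2·(g−p) = 3/2·(-4,-2) = (-6.0000,-3.0000)
o1: d²=73 > ρ²=60 → inactive
o2: d²=153 > ρ²=60 → inactive
o3: d²=269 > ρ²=60 → inactive
o4: d²=17 ≤ ρ²=60; F_rep = 13·(4,1)/17² = (0.1799,0.0450)
F = F_att + ΣF_rep = (-5.8201,-2.9550)
Δp = p'−p = (-1.4550,-0.7388); α = Δx/Fx = (-841/578) / (-1682/289) = 1/4
check: Δy/Fy = (-427/578) / (-854/289) = 1/4 ✓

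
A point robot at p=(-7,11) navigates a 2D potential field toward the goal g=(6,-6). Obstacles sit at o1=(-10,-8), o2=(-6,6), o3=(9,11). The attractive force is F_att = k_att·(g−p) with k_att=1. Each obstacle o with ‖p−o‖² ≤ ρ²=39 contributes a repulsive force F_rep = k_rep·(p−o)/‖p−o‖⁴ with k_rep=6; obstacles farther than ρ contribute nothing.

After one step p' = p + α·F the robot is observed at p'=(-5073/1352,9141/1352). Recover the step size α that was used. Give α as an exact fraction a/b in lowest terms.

F_att = 1·(g−p) = 1·(13,-17) = (13.0000,-17.0000)
o1: d²=370 > ρ²=39 → inactive
o2: d²=26 ≤ ρ²=39; F_rep = 6·(-1,5)/26² = (-0.0089,0.0444)
o3: d²=256 > ρ²=39 → inactive
F = F_att + ΣF_rep = (12.9911,-16.9556)
Δp = p'−p = (3.2478,-4.2389); α = Δx/Fx = (4391/1352) / (4391/338) = 1/4
check: Δy/Fy = (-5731/1352) / (-5731/338) = 1/4 ✓

α = 1/4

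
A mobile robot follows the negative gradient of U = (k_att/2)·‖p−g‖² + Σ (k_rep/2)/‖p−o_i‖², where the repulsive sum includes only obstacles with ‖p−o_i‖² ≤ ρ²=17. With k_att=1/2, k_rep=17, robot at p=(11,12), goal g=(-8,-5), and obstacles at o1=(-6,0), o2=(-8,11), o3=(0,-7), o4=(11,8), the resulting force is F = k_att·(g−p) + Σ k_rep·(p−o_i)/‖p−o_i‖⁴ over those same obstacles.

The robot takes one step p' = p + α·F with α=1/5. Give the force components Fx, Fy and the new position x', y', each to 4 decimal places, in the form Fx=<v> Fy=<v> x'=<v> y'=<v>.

Fx=-9.5000 Fy=-8.2344 x'=9.1000 y'=10.3531

F_att = 1/2·(g−p) = 1/2·(-19,-17) = (-9.5000,-8.5000)
o1: d²=433 > ρ²=17 → inactive
o2: d²=362 > ρ²=17 → inactive
o3: d²=482 > ρ²=17 → inactive
o4: d²=16 ≤ ρ²=17; F_rep = 17·(0,4)/16² = (0.0000,0.2656)
F = F_att + ΣF_rep = (-9.5000,-8.2344)
p' = p + 1/5·F = (9.1000,10.3531)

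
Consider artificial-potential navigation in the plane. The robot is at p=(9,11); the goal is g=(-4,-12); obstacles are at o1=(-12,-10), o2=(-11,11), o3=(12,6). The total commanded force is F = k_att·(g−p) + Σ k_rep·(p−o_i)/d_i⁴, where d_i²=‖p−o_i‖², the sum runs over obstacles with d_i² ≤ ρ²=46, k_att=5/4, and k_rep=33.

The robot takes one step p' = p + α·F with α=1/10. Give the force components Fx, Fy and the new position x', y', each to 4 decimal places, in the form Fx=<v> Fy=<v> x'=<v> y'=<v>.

Fx=-16.3356 Fy=-28.6073 x'=7.3664 y'=8.1393

F_att = 5/4·(g−p) = 5/4·(-13,-23) = (-16.2500,-28.7500)
o1: d²=882 > ρ²=46 → inactive
o2: d²=400 > ρ²=46 → inactive
o3: d²=34 ≤ ρ²=46; F_rep = 33·(-3,5)/34² = (-0.0856,0.1427)
F = F_att + ΣF_rep = (-16.3356,-28.6073)
p' = p + 1/10·F = (7.3664,8.1393)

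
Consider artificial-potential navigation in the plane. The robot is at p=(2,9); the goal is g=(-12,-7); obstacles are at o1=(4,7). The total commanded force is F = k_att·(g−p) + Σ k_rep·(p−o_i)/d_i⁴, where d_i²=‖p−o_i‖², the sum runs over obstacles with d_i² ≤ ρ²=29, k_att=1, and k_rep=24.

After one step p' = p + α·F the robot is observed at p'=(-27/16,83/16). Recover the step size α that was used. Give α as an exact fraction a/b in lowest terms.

F_att = 1·(g−p) = 1·(-14,-16) = (-14.0000,-16.0000)
o1: d²=8 ≤ ρ²=29; F_rep = 24·(-2,2)/8² = (-0.7500,0.7500)
F = F_att + ΣF_rep = (-14.7500,-15.2500)
Δp = p'−p = (-3.6875,-3.8125); α = Δx/Fx = (-59/16) / (-59/4) = 1/4
check: Δy/Fy = (-61/16) / (-61/4) = 1/4 ✓

α = 1/4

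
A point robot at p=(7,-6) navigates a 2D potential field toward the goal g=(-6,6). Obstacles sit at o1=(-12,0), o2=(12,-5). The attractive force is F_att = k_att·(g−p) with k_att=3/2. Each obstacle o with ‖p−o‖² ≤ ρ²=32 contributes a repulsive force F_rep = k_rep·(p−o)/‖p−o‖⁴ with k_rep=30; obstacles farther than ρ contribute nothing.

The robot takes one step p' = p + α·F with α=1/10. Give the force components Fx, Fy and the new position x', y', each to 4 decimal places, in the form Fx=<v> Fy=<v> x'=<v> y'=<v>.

Fx=-19.7219 Fy=17.9556 x'=5.0278 y'=-4.2044

F_att = 3/2·(g−p) = 3/2·(-13,12) = (-19.5000,18.0000)
o1: d²=397 > ρ²=32 → inactive
o2: d²=26 ≤ ρ²=32; F_rep = 30·(-5,-1)/26² = (-0.2219,-0.0444)
F = F_att + ΣF_rep = (-19.7219,17.9556)
p' = p + 1/10·F = (5.0278,-4.2044)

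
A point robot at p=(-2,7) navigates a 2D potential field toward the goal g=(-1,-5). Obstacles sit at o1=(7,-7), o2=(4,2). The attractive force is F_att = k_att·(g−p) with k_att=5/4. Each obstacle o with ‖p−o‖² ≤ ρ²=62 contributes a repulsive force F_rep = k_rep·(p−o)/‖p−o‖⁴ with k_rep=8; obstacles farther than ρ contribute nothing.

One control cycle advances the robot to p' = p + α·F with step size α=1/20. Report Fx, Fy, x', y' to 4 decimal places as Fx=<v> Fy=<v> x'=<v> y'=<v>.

F_att = 5/4·(g−p) = 5/4·(1,-12) = (1.2500,-15.0000)
o1: d²=277 > ρ²=62 → inactive
o2: d²=61 ≤ ρ²=62; F_rep = 8·(-6,5)/61² = (-0.0129,0.0107)
F = F_att + ΣF_rep = (1.2371,-14.9893)
p' = p + 1/20·F = (-1.9381,6.2505)

Fx=1.2371 Fy=-14.9893 x'=-1.9381 y'=6.2505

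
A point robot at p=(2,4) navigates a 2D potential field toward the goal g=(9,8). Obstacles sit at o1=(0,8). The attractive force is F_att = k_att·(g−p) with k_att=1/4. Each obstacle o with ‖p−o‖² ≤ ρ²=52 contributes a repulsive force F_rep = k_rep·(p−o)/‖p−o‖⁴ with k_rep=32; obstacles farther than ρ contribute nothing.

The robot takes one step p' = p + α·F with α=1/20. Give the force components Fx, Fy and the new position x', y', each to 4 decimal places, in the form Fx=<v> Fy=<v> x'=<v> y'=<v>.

F_att = 1/4·(g−p) = 1/4·(7,4) = (1.7500,1.0000)
o1: d²=20 ≤ ρ²=52; F_rep = 32·(2,-4)/20² = (0.1600,-0.3200)
F = F_att + ΣF_rep = (1.9100,0.6800)
p' = p + 1/20·F = (2.0955,4.0340)

Fx=1.9100 Fy=0.6800 x'=2.0955 y'=4.0340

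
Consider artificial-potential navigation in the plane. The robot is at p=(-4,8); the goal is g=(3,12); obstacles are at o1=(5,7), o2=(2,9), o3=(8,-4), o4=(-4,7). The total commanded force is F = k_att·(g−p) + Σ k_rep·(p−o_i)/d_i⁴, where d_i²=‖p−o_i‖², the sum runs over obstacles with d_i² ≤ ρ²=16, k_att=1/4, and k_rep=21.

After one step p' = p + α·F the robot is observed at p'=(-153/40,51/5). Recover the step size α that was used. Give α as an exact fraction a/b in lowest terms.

F_att = 1/4·(g−p) = 1/4·(7,4) = (1.7500,1.0000)
o1: d²=82 > ρ²=16 → inactive
o2: d²=37 > ρ²=16 → inactive
o3: d²=288 > ρ²=16 → inactive
o4: d²=1 ≤ ρ²=16; F_rep = 21·(0,1)/1² = (0.0000,21.0000)
F = F_att + ΣF_rep = (1.7500,22.0000)
Δp = p'−p = (0.1750,2.2000); α = Δx/Fx = (7/40) / (7/4) = 1/10
check: Δy/Fy = (11/5) / (22) = 1/10 ✓

α = 1/10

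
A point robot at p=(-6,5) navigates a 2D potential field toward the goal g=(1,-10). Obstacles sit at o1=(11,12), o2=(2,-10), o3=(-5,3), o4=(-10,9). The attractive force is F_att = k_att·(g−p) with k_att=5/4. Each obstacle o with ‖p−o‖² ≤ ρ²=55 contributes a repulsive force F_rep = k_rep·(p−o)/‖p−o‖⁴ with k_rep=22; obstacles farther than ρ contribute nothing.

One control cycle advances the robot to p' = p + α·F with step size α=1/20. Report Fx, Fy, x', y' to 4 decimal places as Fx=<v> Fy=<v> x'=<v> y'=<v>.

F_att = 5/4·(g−p) = 5/4·(7,-15) = (8.7500,-18.7500)
o1: d²=338 > ρ²=55 → inactive
o2: d²=289 > ρ²=55 → inactive
o3: d²=5 ≤ ρ²=55; F_rep = 22·(-1,2)/5² = (-0.8800,1.7600)
o4: d²=32 ≤ ρ²=55; F_rep = 22·(4,-4)/32² = (0.0859,-0.0859)
F = F_att + ΣF_rep = (7.9559,-17.0759)
p' = p + 1/20·F = (-5.6022,4.1462)

Fx=7.9559 Fy=-17.0759 x'=-5.6022 y'=4.1462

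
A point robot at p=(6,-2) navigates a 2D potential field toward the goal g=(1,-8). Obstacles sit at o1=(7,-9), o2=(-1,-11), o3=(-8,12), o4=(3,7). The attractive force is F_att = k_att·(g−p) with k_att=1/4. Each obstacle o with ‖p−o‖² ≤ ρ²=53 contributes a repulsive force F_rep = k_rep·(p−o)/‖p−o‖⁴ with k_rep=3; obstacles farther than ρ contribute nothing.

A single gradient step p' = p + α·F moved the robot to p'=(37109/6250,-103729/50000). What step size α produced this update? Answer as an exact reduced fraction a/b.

α = 1/20

F_att = 1/4·(g−p) = 1/4·(-5,-6) = (-1.2500,-1.5000)
o1: d²=50 ≤ ρ²=53; F_rep = 3·(-1,7)/50² = (-0.0012,0.0084)
o2: d²=130 > ρ²=53 → inactive
o3: d²=392 > ρ²=53 → inactive
o4: d²=90 > ρ²=53 → inactive
F = F_att + ΣF_rep = (-1.2512,-1.4916)
Δp = p'−p = (-0.0626,-0.0746); α = Δx/Fx = (-391/6250) / (-782/625) = 1/20
check: Δy/Fy = (-3729/50000) / (-3729/2500) = 1/20 ✓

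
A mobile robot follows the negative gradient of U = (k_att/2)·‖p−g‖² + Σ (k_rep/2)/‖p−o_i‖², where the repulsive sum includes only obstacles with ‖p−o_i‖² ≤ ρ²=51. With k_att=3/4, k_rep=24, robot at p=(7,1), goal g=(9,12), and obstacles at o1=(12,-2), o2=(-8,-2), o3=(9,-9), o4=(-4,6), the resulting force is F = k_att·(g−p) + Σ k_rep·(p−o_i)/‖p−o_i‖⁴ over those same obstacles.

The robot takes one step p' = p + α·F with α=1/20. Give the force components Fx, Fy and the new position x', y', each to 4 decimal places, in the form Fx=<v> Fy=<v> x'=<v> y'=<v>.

Fx=1.3962 Fy=8.3123 x'=7.0698 y'=1.4156

F_att = 3/4·(g−p) = 3/4·(2,11) = (1.5000,8.2500)
o1: d²=34 ≤ ρ²=51; F_rep = 24·(-5,3)/34² = (-0.1038,0.0623)
o2: d²=234 > ρ²=51 → inactive
o3: d²=104 > ρ²=51 → inactive
o4: d²=146 > ρ²=51 → inactive
F = F_att + ΣF_rep = (1.3962,8.3123)
p' = p + 1/20·F = (7.0698,1.4156)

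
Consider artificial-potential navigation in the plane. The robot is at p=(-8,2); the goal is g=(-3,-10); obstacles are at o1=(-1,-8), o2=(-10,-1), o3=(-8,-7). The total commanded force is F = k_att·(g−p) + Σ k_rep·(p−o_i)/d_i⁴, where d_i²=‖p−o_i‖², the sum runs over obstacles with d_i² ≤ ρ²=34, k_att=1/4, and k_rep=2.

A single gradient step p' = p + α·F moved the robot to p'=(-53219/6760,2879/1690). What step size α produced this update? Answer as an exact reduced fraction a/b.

F_att = 1/4·(g−p) = 1/4·(5,-12) = (1.2500,-3.0000)
o1: d²=149 > ρ²=34 → inactive
o2: d²=13 ≤ ρ²=34; F_rep = 2·(2,3)/13² = (0.0237,0.0355)
o3: d²=81 > ρ²=34 → inactive
F = F_att + ΣF_rep = (1.2737,-2.9645)
Δp = p'−p = (0.1274,-0.2964); α = Δx/Fx = (861/6760) / (861/676) = 1/10
check: Δy/Fy = (-501/1690) / (-501/169) = 1/10 ✓

α = 1/10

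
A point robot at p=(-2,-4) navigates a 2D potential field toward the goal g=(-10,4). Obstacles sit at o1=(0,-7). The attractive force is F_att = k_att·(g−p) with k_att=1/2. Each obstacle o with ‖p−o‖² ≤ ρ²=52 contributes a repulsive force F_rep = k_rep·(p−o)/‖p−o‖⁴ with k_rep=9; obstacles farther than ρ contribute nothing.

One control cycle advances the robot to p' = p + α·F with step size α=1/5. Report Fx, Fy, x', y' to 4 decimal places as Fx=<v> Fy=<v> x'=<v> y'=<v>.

Fx=-4.1065 Fy=4.1598 x'=-2.8213 y'=-3.1680

F_att = 1/2·(g−p) = 1/2·(-8,8) = (-4.0000,4.0000)
o1: d²=13 ≤ ρ²=52; F_rep = 9·(-2,3)/13² = (-0.1065,0.1598)
F = F_att + ΣF_rep = (-4.1065,4.1598)
p' = p + 1/5·F = (-2.8213,-3.1680)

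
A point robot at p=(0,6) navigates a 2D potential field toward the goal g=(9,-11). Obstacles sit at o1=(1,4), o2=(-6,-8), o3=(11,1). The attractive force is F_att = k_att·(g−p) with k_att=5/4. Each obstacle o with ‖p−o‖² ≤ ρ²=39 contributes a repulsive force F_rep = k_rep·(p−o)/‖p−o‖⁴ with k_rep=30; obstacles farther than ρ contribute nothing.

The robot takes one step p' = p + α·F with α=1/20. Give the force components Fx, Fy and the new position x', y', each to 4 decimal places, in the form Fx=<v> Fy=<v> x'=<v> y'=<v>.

F_att = 5/4·(g−p) = 5/4·(9,-17) = (11.2500,-21.2500)
o1: d²=5 ≤ ρ²=39; F_rep = 30·(-1,2)/5² = (-1.2000,2.4000)
o2: d²=232 > ρ²=39 → inactive
o3: d²=146 > ρ²=39 → inactive
F = F_att + ΣF_rep = (10.0500,-18.8500)
p' = p + 1/20·F = (0.5025,5.0575)

Fx=10.0500 Fy=-18.8500 x'=0.5025 y'=5.0575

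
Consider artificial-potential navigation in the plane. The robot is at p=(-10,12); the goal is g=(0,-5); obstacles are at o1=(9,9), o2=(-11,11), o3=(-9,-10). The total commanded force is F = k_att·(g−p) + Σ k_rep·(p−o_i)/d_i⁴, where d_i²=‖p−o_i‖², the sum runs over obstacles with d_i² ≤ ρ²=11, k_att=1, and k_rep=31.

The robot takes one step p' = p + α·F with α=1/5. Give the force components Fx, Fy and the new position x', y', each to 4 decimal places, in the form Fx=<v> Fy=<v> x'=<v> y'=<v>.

F_att = 1·(g−p) = 1·(10,-17) = (10.0000,-17.0000)
o1: d²=370 > ρ²=11 → inactive
o2: d²=2 ≤ ρ²=11; F_rep = 31·(1,1)/2² = (7.7500,7.7500)
o3: d²=485 > ρ²=11 → inactive
F = F_att + ΣF_rep = (17.7500,-9.2500)
p' = p + 1/5·F = (-6.4500,10.1500)

Fx=17.7500 Fy=-9.2500 x'=-6.4500 y'=10.1500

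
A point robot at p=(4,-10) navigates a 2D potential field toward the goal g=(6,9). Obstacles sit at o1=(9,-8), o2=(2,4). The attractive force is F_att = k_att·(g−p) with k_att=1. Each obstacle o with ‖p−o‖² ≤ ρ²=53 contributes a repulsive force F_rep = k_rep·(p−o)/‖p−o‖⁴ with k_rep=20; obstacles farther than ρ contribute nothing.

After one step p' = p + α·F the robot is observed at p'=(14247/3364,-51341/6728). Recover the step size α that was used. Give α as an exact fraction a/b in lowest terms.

α = 1/8

F_att = 1·(g−p) = 1·(2,19) = (2.0000,19.0000)
o1: d²=29 ≤ ρ²=53; F_rep = 20·(-5,-2)/29² = (-0.1189,-0.0476)
o2: d²=200 > ρ²=53 → inactive
F = F_att + ΣF_rep = (1.8811,18.9524)
Δp = p'−p = (0.2351,2.3691); α = Δx/Fx = (791/3364) / (1582/841) = 1/8
check: Δy/Fy = (15939/6728) / (15939/841) = 1/8 ✓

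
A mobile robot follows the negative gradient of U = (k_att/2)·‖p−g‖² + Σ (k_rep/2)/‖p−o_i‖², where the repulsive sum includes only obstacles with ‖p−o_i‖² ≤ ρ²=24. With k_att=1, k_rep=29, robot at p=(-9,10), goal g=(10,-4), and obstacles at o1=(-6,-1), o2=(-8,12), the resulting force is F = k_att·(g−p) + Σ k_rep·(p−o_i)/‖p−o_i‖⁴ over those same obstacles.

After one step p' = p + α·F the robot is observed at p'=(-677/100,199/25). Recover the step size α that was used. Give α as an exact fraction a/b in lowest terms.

α = 1/8

F_att = 1·(g−p) = 1·(19,-14) = (19.0000,-14.0000)
o1: d²=130 > ρ²=24 → inactive
o2: d²=5 ≤ ρ²=24; F_rep = 29·(-1,-2)/5² = (-1.1600,-2.3200)
F = F_att + ΣF_rep = (17.8400,-16.3200)
Δp = p'−p = (2.2300,-2.0400); α = Δx/Fx = (223/100) / (446/25) = 1/8
check: Δy/Fy = (-51/25) / (-408/25) = 1/8 ✓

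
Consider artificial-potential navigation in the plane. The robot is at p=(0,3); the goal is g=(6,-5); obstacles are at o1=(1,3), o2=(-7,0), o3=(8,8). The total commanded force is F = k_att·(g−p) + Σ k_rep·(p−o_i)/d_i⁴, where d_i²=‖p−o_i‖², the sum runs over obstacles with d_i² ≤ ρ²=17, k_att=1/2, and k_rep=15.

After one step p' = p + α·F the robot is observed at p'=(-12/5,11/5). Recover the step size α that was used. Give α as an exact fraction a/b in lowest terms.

F_att = 1/2·(g−p) = 1/2·(6,-8) = (3.0000,-4.0000)
o1: d²=1 ≤ ρ²=17; F_rep = 15·(-1,0)/1² = (-15.0000,0.0000)
o2: d²=58 > ρ²=17 → inactive
o3: d²=89 > ρ²=17 → inactive
F = F_att + ΣF_rep = (-12.0000,-4.0000)
Δp = p'−p = (-2.4000,-0.8000); α = Δx/Fx = (-12/5) / (-12) = 1/5
check: Δy/Fy = (-4/5) / (-4) = 1/5 ✓

α = 1/5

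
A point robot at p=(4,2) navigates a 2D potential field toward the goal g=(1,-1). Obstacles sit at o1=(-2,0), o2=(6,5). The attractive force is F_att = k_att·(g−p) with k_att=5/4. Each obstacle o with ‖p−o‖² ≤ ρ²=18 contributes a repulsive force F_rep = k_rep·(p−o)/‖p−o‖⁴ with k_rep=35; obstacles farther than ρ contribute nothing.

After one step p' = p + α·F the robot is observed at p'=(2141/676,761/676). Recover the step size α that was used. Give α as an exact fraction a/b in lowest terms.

F_att = 5/4·(g−p) = 5/4·(-3,-3) = (-3.7500,-3.7500)
o1: d²=40 > ρ²=18 → inactive
o2: d²=13 ≤ ρ²=18; F_rep = 35·(-2,-3)/13² = (-0.4142,-0.6213)
F = F_att + ΣF_rep = (-4.1642,-4.3713)
Δp = p'−p = (-0.8328,-0.8743); α = Δx/Fx = (-563/676) / (-2815/676) = 1/5
check: Δy/Fy = (-591/676) / (-2955/676) = 1/5 ✓

α = 1/5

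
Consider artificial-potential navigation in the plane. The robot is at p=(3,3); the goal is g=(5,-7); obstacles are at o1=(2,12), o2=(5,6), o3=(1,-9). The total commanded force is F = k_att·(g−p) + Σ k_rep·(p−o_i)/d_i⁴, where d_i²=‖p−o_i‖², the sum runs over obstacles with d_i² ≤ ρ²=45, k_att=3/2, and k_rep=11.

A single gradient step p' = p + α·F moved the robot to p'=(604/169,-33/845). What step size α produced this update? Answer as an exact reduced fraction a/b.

α = 1/5

F_att = 3/2·(g−p) = 3/2·(2,-10) = (3.0000,-15.0000)
o1: d²=82 > ρ²=45 → inactive
o2: d²=13 ≤ ρ²=45; F_rep = 11·(-2,-3)/13² = (-0.1302,-0.1953)
o3: d²=148 > ρ²=45 → inactive
F = F_att + ΣF_rep = (2.8698,-15.1953)
Δp = p'−p = (0.5740,-3.0391); α = Δx/Fx = (97/169) / (485/169) = 1/5
check: Δy/Fy = (-2568/845) / (-2568/169) = 1/5 ✓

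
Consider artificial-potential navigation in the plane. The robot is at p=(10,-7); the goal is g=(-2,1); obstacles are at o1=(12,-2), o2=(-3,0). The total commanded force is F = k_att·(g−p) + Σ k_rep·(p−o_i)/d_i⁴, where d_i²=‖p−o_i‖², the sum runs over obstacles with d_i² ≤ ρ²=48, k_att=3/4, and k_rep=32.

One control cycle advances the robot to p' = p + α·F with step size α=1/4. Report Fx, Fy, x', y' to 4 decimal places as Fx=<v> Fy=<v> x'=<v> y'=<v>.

F_att = 3/4·(g−p) = 3/4·(-12,8) = (-9.0000,6.0000)
o1: d²=29 ≤ ρ²=48; F_rep = 32·(-2,-5)/29² = (-0.0761,-0.1902)
o2: d²=218 > ρ²=48 → inactive
F = F_att + ΣF_rep = (-9.0761,5.8098)
p' = p + 1/4·F = (7.7310,-5.5476)

Fx=-9.0761 Fy=5.8098 x'=7.7310 y'=-5.5476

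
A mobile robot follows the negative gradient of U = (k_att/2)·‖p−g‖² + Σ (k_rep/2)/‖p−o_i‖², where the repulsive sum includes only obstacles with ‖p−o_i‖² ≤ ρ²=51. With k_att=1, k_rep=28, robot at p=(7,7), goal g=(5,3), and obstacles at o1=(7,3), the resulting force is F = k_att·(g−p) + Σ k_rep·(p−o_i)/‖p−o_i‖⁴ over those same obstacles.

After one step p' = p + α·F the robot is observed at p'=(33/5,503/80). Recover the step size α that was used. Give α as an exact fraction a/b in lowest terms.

F_att = 1·(g−p) = 1·(-2,-4) = (-2.0000,-4.0000)
o1: d²=16 ≤ ρ²=51; F_rep = 28·(0,4)/16² = (0.0000,0.4375)
F = F_att + ΣF_rep = (-2.0000,-3.5625)
Δp = p'−p = (-0.4000,-0.7125); α = Δx/Fx = (-2/5) / (-2) = 1/5
check: Δy/Fy = (-57/80) / (-57/16) = 1/5 ✓

α = 1/5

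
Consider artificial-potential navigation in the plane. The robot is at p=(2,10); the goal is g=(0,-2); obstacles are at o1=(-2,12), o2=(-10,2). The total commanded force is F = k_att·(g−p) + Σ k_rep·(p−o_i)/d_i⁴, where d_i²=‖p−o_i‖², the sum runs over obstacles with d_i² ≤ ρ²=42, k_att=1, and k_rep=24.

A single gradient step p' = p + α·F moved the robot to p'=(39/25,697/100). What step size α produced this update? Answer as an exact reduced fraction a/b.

F_att = 1·(g−p) = 1·(-2,-12) = (-2.0000,-12.0000)
o1: d²=20 ≤ ρ²=42; F_rep = 24·(4,-2)/20² = (0.2400,-0.1200)
o2: d²=208 > ρ²=42 → inactive
F = F_att + ΣF_rep = (-1.7600,-12.1200)
Δp = p'−p = (-0.4400,-3.0300); α = Δx/Fx = (-11/25) / (-44/25) = 1/4
check: Δy/Fy = (-303/100) / (-303/25) = 1/4 ✓

α = 1/4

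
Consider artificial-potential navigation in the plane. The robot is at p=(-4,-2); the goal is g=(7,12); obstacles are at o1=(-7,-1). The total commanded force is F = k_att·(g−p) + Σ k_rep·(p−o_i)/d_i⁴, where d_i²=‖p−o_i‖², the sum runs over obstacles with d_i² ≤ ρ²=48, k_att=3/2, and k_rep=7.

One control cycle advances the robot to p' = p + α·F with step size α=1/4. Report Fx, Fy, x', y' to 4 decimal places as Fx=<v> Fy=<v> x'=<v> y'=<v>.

Fx=16.7100 Fy=20.9300 x'=0.1775 y'=3.2325

F_att = 3/2·(g−p) = 3/2·(11,14) = (16.5000,21.0000)
o1: d²=10 ≤ ρ²=48; F_rep = 7·(3,-1)/10² = (0.2100,-0.0700)
F = F_att + ΣF_rep = (16.7100,20.9300)
p' = p + 1/4·F = (0.1775,3.2325)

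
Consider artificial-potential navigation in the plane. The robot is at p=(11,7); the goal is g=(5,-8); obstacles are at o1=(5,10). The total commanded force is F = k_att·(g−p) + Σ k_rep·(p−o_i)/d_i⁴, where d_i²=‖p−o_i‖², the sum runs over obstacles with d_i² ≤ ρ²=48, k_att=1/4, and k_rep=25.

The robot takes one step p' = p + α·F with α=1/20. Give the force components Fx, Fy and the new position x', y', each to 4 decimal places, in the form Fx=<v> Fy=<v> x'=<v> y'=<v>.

Fx=-1.4259 Fy=-3.7870 x'=10.9287 y'=6.8106

F_att = 1/4·(g−p) = 1/4·(-6,-15) = (-1.5000,-3.7500)
o1: d²=45 ≤ ρ²=48; F_rep = 25·(6,-3)/45² = (0.0741,-0.0370)
F = F_att + ΣF_rep = (-1.4259,-3.7870)
p' = p + 1/20·F = (10.9287,6.8106)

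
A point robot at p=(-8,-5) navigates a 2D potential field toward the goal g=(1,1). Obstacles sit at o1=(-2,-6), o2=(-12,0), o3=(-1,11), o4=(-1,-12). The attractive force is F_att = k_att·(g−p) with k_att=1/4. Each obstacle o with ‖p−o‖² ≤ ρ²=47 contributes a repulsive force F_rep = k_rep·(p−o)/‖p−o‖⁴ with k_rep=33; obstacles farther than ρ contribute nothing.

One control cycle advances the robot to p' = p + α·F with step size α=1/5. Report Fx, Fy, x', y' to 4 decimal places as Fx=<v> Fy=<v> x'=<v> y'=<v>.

F_att = 1/4·(g−p) = 1/4·(9,6) = (2.2500,1.5000)
o1: d²=37 ≤ ρ²=47; F_rep = 33·(-6,1)/37² = (-0.1446,0.0241)
o2: d²=41 ≤ ρ²=47; F_rep = 33·(4,-5)/41² = (0.0785,-0.0982)
o3: d²=305 > ρ²=47 → inactive
o4: d²=98 > ρ²=47 → inactive
F = F_att + ΣF_rep = (2.1839,1.4259)
p' = p + 1/5·F = (-7.5632,-4.7148)

Fx=2.1839 Fy=1.4259 x'=-7.5632 y'=-4.7148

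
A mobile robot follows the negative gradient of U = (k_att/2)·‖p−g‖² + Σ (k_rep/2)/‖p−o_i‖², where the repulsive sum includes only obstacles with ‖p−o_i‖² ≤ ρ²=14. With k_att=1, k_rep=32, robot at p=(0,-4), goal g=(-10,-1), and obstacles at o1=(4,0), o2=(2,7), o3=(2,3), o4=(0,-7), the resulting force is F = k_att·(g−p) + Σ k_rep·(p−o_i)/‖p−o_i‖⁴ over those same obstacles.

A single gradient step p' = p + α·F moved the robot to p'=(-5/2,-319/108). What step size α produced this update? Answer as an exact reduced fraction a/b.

α = 1/4

F_att = 1·(g−p) = 1·(-10,3) = (-10.0000,3.0000)
o1: d²=32 > ρ²=14 → inactive
o2: d²=125 > ρ²=14 → inactive
o3: d²=53 > ρ²=14 → inactive
o4: d²=9 ≤ ρ²=14; F_rep = 32·(0,3)/9² = (0.0000,1.1852)
F = F_att + ΣF_rep = (-10.0000,4.1852)
Δp = p'−p = (-2.5000,1.0463); α = Δx/Fx = (-5/2) / (-10) = 1/4
check: Δy/Fy = (113/108) / (113/27) = 1/4 ✓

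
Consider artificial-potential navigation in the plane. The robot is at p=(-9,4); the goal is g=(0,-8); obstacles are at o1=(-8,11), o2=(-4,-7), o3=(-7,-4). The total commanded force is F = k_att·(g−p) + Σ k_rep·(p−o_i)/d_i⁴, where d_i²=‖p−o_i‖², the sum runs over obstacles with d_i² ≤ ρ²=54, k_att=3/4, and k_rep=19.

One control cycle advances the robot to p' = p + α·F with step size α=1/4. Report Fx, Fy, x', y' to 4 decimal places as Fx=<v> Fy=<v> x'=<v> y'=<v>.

Fx=6.7424 Fy=-9.0532 x'=-7.3144 y'=1.7367

F_att = 3/4·(g−p) = 3/4·(9,-12) = (6.7500,-9.0000)
o1: d²=50 ≤ ρ²=54; F_rep = 19·(-1,-7)/50² = (-0.0076,-0.0532)
o2: d²=146 > ρ²=54 → inactive
o3: d²=68 > ρ²=54 → inactive
F = F_att + ΣF_rep = (6.7424,-9.0532)
p' = p + 1/4·F = (-7.3144,1.7367)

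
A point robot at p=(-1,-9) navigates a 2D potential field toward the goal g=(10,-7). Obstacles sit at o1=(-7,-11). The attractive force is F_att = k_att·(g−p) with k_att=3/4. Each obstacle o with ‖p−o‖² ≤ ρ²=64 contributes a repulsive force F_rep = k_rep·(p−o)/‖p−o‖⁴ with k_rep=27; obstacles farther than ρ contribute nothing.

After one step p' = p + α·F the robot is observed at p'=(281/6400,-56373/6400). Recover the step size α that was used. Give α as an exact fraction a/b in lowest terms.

F_att = 3/4·(g−p) = 3/4·(11,2) = (8.2500,1.5000)
o1: d²=40 ≤ ρ²=64; F_rep = 27·(6,2)/40² = (0.1013,0.0338)
F = F_att + ΣF_rep = (8.3513,1.5337)
Δp = p'−p = (1.0439,0.1917); α = Δx/Fx = (6681/6400) / (6681/800) = 1/8
check: Δy/Fy = (1227/6400) / (1227/800) = 1/8 ✓

α = 1/8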